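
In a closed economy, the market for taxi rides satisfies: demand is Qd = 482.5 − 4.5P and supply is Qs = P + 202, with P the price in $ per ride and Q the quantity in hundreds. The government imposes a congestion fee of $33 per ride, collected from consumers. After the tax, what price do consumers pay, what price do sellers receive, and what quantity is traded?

Without the tax, 482.5 − 4.5P = P + 202 gives 5.5P = 280.5, so P* = $51 and Q* = 253.
With the tax collected from consumers, demand (in seller-price terms) shifts: Qd = 482.5 − 4.5(P + 33).
Solving gives Q = 226 with consumers paying $57 and sellers receiving $24 (the $33 wedge).

Consumers pay $57; sellers receive $24; quantity = 226.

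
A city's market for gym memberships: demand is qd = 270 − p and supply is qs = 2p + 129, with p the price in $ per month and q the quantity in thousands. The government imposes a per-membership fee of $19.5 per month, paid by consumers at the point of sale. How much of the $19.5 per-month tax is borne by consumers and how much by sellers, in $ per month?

Consumers bear $13 per month; sellers bear $6.5 per month.

Without the tax, 270 − p = 2p + 129 gives 3p = 141, so p* = $47 and q* = 223.
With the tax collected from consumers, demand (in seller-price terms) shifts: qd = 270 − (p + 19.5).
Solving gives q = 210 with consumers paying $60 and sellers receiving $40.5 (the $19.5 wedge).
Burden on consumers: $13; on sellers: $6.5. (They sum to $19.5.)
The less price-elastic side of the market bears the larger share of a per-unit tax.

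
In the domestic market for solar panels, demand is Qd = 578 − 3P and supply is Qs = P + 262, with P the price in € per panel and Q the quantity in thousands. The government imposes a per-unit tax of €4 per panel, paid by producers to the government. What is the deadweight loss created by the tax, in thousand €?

Before the tax: set 578 − 3P = P + 262 → P* = €79, Q* = 341.
With the tax collected from producers, supply shifts: Qs = (P − 4) + 262.
New equilibrium: consumers pay €80, producers receive €76, Q = 338. (Wedge: Pb − Ps = 4.)
Quantity falls by |ΔQ| = |341 − 338| = 3.
DWL = ½ · t · |ΔQ| = ½ · 4 · 3 = €6.

Deadweight loss = €6 thousand.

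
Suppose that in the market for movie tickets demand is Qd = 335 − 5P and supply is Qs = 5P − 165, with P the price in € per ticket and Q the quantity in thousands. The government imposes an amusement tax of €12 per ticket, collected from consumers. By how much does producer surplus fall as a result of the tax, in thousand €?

Producer surplus falls by €420 thousand.

Without the tax, 335 − 5P = 5P − 165 gives 10P = 500, so P* = €50 and Q* = 85.
With the tax collected from consumers, demand (in seller-price terms) shifts: Qd = 335 − 5(P + 12).
New equilibrium: consumers pay €56, producers receive €44, Q = 55. (Wedge: Pb − Ps = 12.)
ΔPS is the trapezoid between Q = 55 and Q = 85 of height €6: ½ · (85 + 55) · 6 = €420.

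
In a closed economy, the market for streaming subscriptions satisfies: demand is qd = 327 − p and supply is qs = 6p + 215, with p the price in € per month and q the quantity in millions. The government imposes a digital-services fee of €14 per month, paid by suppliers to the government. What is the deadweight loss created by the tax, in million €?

Deadweight loss = €84 million.

Before the tax: set 327 − p = 6p + 215 → p* = €16, q* = 311.
With the tax collected from suppliers, supply shifts: qs = 6(p − 14) + 215.
Solving gives q = 299 with buyers paying €28 and suppliers receiving €14 (the €14 wedge).
Quantity falls by |ΔQ| = |311 − 299| = 12.
DWL = ½ · t · |ΔQ| = ½ · 14 · 12 = €84.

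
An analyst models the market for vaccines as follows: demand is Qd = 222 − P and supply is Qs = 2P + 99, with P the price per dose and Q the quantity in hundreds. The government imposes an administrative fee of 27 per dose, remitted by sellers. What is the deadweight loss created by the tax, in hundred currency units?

Deadweight loss = 243 hundred.

Before the tax: set 222 − P = 2P + 99 → P* = 41, Q* = 181.
With the tax collected from sellers, supply shifts: Qs = 2(P − 27) + 99.
New equilibrium: buyers pay 59, sellers receive 32, Q = 163. (Wedge: Pb − Ps = 27.)
Quantity falls by |ΔQ| = |181 − 163| = 18.
DWL = ½ · t · |ΔQ| = ½ · 27 · 18 = 243.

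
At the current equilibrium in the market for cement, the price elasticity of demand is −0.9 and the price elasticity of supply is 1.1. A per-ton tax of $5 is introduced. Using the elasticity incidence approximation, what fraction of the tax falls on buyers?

Incidence ratio: buyers' share ≈ εs / (εs + |εd|) = 1.1 / (1.1 + 0.9) = 0.55.
Supply is the more elastic side, so buyers bear the larger share.

Buyers' share ≈ 0.55.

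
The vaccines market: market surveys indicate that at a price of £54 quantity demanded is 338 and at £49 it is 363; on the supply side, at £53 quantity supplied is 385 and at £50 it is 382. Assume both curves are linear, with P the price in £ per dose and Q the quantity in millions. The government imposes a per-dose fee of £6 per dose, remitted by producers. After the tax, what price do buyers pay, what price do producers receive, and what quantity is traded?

Demand slope: (363 − 338)/(49 − 54) = -5, so Qd = 608 − 5P.
Supply slope: (382 − 385)/(50 − 53) = 1, so Qs = P + 332.
Without the tax, 608 − 5P = P + 332 gives 6P = 276, so P* = £46 and Q* = 378.
With the tax collected from producers, supply shifts: Qs = (P − 6) + 332.
New equilibrium: buyers pay £47, producers receive £41, Q = 373. (Wedge: Pb − Ps = 6.)

Buyers pay £47; producers receive £41; quantity = 373.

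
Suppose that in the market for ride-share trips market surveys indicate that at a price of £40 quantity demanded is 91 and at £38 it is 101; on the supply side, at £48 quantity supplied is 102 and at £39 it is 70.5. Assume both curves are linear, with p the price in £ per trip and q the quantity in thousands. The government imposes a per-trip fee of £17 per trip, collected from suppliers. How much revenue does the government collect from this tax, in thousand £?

Demand slope: (101 − 91)/(38 − 40) = -5, so qd = 291 − 5p.
Supply slope: (70.5 − 102)/(39 − 48) = 3.5, so qs = 3.5p − 66.
Before the tax: set 291 − 5p = 3.5p − 66 → p* = £42, q* = 81.
With the tax collected from suppliers, supply shifts: qs = 3.5(p − 17) − 66.
New equilibrium: buyers pay £49, suppliers receive £32, q = 46. (Wedge: pb − ps = 17.)
Revenue = t · Q = 17 · 46 = £782.

Tax revenue = £782 thousand.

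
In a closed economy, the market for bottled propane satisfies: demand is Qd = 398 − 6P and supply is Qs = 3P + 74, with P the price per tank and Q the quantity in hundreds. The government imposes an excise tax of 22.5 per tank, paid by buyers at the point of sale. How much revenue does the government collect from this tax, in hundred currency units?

Tax revenue = 3082.5 hundred.

Before the tax: set 398 − 6P = 3P + 74 → P* = 36, Q* = 182.
With the tax collected from buyers, demand (in seller-price terms) shifts: Qd = 398 − 6(P + 22.5).
Solving gives Q = 137 with buyers paying 43.5 and sellers receiving 21 (the 22.5 wedge).
Revenue = t · Q = 22.5 · 137 = 3082.5.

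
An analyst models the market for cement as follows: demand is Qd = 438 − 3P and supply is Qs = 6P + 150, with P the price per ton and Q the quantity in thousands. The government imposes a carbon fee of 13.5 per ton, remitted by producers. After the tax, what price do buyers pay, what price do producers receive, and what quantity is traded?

Buyers pay 41; producers receive 27.5; quantity = 315.

Without the tax, 438 − 3P = 6P + 150 gives 9P = 288, so P* = 32 and Q* = 342.
With the tax collected from producers, supply shifts: Qs = 6(P − 13.5) + 150.
New equilibrium: buyers pay 41, producers receive 27.5, Q = 315. (Wedge: Pb − Ps = 13.5.)
The less price-elastic side of the market bears the larger share of a per-unit tax.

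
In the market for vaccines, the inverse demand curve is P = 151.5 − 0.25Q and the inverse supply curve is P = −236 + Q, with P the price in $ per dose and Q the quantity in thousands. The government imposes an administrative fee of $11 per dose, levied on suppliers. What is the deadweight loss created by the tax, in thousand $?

Rewrite in direct form: Qd = 606 − 4P and Qs = P + 236.
Without the tax, 606 − 4P = P + 236 gives 5P = 370, so P* = $74 and Q* = 310.
With the tax collected from suppliers, supply shifts: Qs = (P − 11) + 236.
Solving gives Q = 301.2 with buyers paying $76.2 and suppliers receiving $65.2 (the $11 wedge).
Quantity falls by |ΔQ| = |310 − 301.2| = 8.8.
DWL = ½ · t · |ΔQ| = ½ · 11 · 8.8 = $48.4.

Deadweight loss = $48.4 thousand.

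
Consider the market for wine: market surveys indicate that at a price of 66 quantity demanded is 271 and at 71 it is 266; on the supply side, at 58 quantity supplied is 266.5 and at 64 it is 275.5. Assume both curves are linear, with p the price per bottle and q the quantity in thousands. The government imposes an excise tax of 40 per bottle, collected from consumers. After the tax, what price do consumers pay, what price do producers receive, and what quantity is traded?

Demand slope: (266 − 271)/(71 − 66) = -1, so qd = 337 − p.
Supply slope: (275.5 − 266.5)/(64 − 58) = 1.5, so qs = 1.5p + 179.5.
Without the tax, 337 − p = 1.5p + 179.5 gives 2.5p = 157.5, so p* = 63 and q* = 274.
With the tax collected from consumers, demand (in seller-price terms) shifts: qd = 337 − (p + 40).
Solving gives q = 250 with consumers paying 87 and producers receiving 47 (the 40 wedge).

Consumers pay 87; producers receive 47; quantity = 250.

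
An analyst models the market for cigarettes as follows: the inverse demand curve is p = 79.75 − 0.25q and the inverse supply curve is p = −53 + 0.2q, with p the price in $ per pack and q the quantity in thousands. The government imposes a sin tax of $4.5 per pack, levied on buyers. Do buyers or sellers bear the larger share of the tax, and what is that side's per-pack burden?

Rewrite in direct form: qd = 319 − 4p and qs = 5p + 265.
Before the tax: set 319 − 4p = 5p + 265 → p* = $6, q* = 295.
With the tax collected from buyers, demand (in seller-price terms) shifts: qd = 319 − 4(p + 4.5).
New equilibrium: buyers pay $8.5, sellers receive $4, q = 285. (Wedge: pb − ps = 4.5.)
Per-pack burden: buyers $2.5, sellers $2.
Buyers take the larger share because demand is less price-elastic here (demand slope 4 vs supply slope 5).
The less price-elastic side of the market bears the larger share of a per-unit tax.

Buyers bear the larger share: $2.5 per pack.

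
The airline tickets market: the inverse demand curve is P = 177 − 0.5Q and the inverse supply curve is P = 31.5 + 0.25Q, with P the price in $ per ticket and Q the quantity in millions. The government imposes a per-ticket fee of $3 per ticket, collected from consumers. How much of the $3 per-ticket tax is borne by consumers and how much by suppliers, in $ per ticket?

Inverting to Q(P) form: Qd = 354 − 2P; Qs = 4P − 126.
Before the tax: set 354 − 2P = 4P − 126 → P* = $80, Q* = 194.
With the tax collected from consumers, demand (in seller-price terms) shifts: Qd = 354 − 2(P + 3).
Solving gives Q = 190 with consumers paying $82 and suppliers receiving $79 (the $3 wedge).
Burden on consumers: $2; on suppliers: $1. (They sum to $3.)
The less price-elastic side of the market bears the larger share of a per-unit tax.

Consumers bear $2 per ticket; suppliers bear $1 per ticket.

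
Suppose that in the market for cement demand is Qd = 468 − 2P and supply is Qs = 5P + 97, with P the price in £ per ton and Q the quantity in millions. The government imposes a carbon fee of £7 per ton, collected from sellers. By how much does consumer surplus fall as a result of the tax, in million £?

Before the tax: set 468 − 2P = 5P + 97 → P* = £53, Q* = 362.
With the tax collected from sellers, supply shifts: Qs = 5(P − 7) + 97.
New equilibrium: buyers pay £58, sellers receive £51, Q = 352. (Wedge: Pb − Ps = 7.)
ΔCS is the trapezoid between Q = 352 and Q = 362 of height £5: ½ · (362 + 352) · 5 = £1785.

Consumer surplus falls by £1785 million.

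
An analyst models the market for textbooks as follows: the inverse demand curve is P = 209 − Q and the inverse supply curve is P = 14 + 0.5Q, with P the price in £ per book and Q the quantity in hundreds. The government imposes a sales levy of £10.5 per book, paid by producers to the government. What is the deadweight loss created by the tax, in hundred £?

Deadweight loss = £36.75 hundred.

Rewrite in direct form: Qd = 209 − P and Qs = 2P − 28.
Without the tax, 209 − P = 2P − 28 gives 3P = 237, so P* = £79 and Q* = 130.
With the tax collected from producers, supply shifts: Qs = 2(P − 10.5) − 28.
New equilibrium: consumers pay £86, producers receive £75.5, Q = 123. (Wedge: Pb − Ps = 10.5.)
Quantity falls by |ΔQ| = |130 − 123| = 7.
DWL = ½ · t · |ΔQ| = ½ · 10.5 · 7 = £36.75.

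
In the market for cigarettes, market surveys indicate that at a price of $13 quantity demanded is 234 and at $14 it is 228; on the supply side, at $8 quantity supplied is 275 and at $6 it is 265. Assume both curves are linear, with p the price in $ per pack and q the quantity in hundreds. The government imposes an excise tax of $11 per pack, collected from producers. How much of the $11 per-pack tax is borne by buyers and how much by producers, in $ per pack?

Demand slope: (228 − 234)/(14 − 13) = -6, so qd = 312 − 6p.
Supply slope: (265 − 275)/(6 − 8) = 5, so qs = 5p + 235.
Before the tax: set 312 − 6p = 5p + 235 → p* = $7, q* = 270.
With the tax collected from producers, supply shifts: qs = 5(p − 11) + 235.
New equilibrium: buyers pay $12, producers receive $1, q = 240. (Wedge: pb − ps = 11.)
Burden on buyers: $5; on producers: $6. (They sum to $11.)
The less price-elastic side of the market bears the larger share of a per-unit tax.

Buyers bear $5 per pack; producers bear $6 per pack.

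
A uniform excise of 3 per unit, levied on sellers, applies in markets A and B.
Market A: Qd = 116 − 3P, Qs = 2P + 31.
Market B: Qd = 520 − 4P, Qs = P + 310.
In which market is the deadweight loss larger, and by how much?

Market A, by 1.8.

Market A: pre-tax P* = 17, Q* = 65; post-tax Q = 61.4; deadweight loss = 5.4.
Market B: pre-tax P* = 42, Q* = 352; post-tax Q = 349.6; deadweight loss = 3.6.
Difference: 5.4 vs 3.6 → market A is larger by 1.8.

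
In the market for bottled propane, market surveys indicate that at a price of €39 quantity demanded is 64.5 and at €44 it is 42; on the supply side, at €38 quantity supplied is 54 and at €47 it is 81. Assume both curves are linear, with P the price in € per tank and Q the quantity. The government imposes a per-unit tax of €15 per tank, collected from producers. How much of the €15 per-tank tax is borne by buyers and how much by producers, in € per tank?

Buyers bear €6 per tank; producers bear €9 per tank.

Demand slope: (42 − 64.5)/(44 − 39) = -4.5, so Qd = 240 − 4.5P.
Supply slope: (81 − 54)/(47 − 38) = 3, so Qs = 3P − 60.
Without the tax, 240 − 4.5P = 3P − 60 gives 7.5P = 300, so P* = €40 and Q* = 60.
With the tax collected from producers, supply shifts: Qs = 3(P − 15) − 60.
New equilibrium: buyers pay €46, producers receive €31, Q = 33. (Wedge: Pb − Ps = 15.)
Burden on buyers: €6; on producers: €9. (They sum to €15.)
The less price-elastic side of the market bears the larger share of a per-unit tax.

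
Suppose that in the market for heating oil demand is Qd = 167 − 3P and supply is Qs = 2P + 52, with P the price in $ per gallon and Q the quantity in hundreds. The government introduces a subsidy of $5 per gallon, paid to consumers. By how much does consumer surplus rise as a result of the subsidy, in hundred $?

Consumer surplus rises by $202 hundred.

Without the subsidy, 167 − 3P = 2P + 52 gives 5P = 115, so P* = $23 and Q* = 98.
With a per-unit subsidy paid to consumers, each effectively pays P − 5, so demand becomes Qd = 167 − 3(P − 5).
Solving gives Q = 104 with consumers paying $21 and producers receiving $26 (the $5 wedge).
ΔCS is the trapezoid between Q = 104 and Q = 98 of height $2: ½ · (98 + 104) · 2 = $202.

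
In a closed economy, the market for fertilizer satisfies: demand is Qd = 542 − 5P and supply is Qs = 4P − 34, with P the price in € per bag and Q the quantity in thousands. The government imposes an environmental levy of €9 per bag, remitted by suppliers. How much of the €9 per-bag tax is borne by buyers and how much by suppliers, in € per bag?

Buyers bear €4 per bag; suppliers bear €5 per bag.

Without the tax, 542 − 5P = 4P − 34 gives 9P = 576, so P* = €64 and Q* = 222.
With the tax collected from suppliers, supply shifts: Qs = 4(P − 9) − 34.
Solving gives Q = 202 with buyers paying €68 and suppliers receiving €59 (the €9 wedge).
Burden on buyers: €4; on suppliers: €5. (They sum to €9.)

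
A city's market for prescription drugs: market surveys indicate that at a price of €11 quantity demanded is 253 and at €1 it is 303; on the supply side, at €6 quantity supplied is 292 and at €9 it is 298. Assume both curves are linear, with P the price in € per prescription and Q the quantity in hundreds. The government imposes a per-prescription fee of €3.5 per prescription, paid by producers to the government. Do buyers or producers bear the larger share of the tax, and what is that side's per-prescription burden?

Producers bear the larger share: €2.5 per prescription.

Demand slope: (303 − 253)/(1 − 11) = -5, so Qd = 308 − 5P.
Supply slope: (298 − 292)/(9 − 6) = 2, so Qs = 2P + 280.
Before the tax: set 308 − 5P = 2P + 280 → P* = €4, Q* = 288.
With the tax collected from producers, supply shifts: Qs = 2(P − 3.5) + 280.
New equilibrium: buyers pay €5, producers receive €1.5, Q = 283. (Wedge: Pb − Ps = 3.5.)
Per-prescription burden: buyers €1, producers €2.5.
Producers take the larger share because supply is less price-elastic here (demand slope 5 vs supply slope 2).
The less price-elastic side of the market bears the larger share of a per-unit tax.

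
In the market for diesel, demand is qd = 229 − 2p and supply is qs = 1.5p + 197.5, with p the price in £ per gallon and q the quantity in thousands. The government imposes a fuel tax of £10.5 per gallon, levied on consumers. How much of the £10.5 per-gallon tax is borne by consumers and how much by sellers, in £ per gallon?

Before the tax: set 229 − 2p = 1.5p + 197.5 → p* = £9, q* = 211.
With the tax collected from consumers, demand (in seller-price terms) shifts: qd = 229 − 2(p + 10.5).
New equilibrium: consumers pay £13.5, sellers receive £3, q = 202. (Wedge: pb − ps = 10.5.)
Burden on consumers: £4.5; on sellers: £6. (They sum to £10.5.)

Consumers bear £4.5 per gallon; sellers bear £6 per gallon.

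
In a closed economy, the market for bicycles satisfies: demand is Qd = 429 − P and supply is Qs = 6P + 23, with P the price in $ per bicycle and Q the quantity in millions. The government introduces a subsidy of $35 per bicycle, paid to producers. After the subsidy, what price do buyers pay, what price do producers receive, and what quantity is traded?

Before the subsidy: set 429 − P = 6P + 23 → P* = $58, Q* = 371.
With a per-unit subsidy paid to producers, each receives P + 35 per unit sold, so supply becomes Qs = 6(P + 35) + 23.
Solving gives Q = 401 with buyers paying $28 and producers receiving $63 (the $35 wedge).

Buyers pay $28; producers receive $63; quantity = 401.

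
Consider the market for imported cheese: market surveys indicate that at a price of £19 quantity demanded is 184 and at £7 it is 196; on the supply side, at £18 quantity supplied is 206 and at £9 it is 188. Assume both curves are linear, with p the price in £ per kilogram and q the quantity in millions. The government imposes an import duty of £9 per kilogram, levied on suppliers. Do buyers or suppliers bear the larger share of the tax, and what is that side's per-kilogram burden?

Buyers bear the larger share: £6 per kilogram.

Demand slope: (196 − 184)/(7 − 19) = -1, so qd = 203 − p.
Supply slope: (188 − 206)/(9 − 18) = 2, so qs = 2p + 170.
Without the tax, 203 − p = 2p + 170 gives 3p = 33, so p* = £11 and q* = 192.
With the tax collected from suppliers, supply shifts: qs = 2(p − 9) + 170.
New equilibrium: buyers pay £17, suppliers receive £8, q = 186. (Wedge: pb − ps = 9.)
Per-kilogram burden: buyers £6, suppliers £3.
Buyers take the larger share because demand is less price-elastic here (demand slope 1 vs supply slope 2).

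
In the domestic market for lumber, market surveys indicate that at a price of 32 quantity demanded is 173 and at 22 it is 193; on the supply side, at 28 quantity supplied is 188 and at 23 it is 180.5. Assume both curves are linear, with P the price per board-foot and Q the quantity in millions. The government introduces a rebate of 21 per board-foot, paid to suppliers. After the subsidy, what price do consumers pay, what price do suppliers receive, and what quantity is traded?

Demand slope: (193 − 173)/(22 − 32) = -2, so Qd = 237 − 2P.
Supply slope: (180.5 − 188)/(23 − 28) = 1.5, so Qs = 1.5P + 146.
Before the subsidy: set 237 − 2P = 1.5P + 146 → P* = 26, Q* = 185.
With a per-unit subsidy paid to suppliers, each receives P + 21 per unit sold, so supply becomes Qs = 1.5(P + 21) + 146.
Solving gives Q = 203 with consumers paying 17 and suppliers receiving 38 (the 21 wedge).

Consumers pay 17; suppliers receive 38; quantity = 203.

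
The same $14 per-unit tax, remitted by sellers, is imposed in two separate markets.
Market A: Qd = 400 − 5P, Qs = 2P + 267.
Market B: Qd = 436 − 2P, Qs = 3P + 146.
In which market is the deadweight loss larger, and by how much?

Market A: pre-tax P* = $19, Q* = 305; post-tax Q = 285; deadweight loss = $140.
Market B: pre-tax P* = $58, Q* = 320; post-tax Q = 303.2; deadweight loss = $117.6.
Difference: $140 vs $117.6 → market A is larger by $22.4.

Market A, by $22.4.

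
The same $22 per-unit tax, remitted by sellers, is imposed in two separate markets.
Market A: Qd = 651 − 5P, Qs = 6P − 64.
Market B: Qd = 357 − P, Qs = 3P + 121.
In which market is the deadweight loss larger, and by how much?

Market A, by $478.5.

Market A: pre-tax P* = $65, Q* = 326; post-tax Q = 266; deadweight loss = $660.
Market B: pre-tax P* = $59, Q* = 298; post-tax Q = 281.5; deadweight loss = $181.5.
Difference: $660 vs $181.5 → market A is larger by $478.5.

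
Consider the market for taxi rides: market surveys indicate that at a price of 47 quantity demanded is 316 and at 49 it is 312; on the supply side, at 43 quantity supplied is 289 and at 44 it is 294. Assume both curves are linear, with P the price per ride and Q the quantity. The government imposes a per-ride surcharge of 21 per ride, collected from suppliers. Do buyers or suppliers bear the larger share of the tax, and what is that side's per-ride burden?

Buyers bear the larger share: 15 per ride.

Demand slope: (312 − 316)/(49 − 47) = -2, so Qd = 410 − 2P.
Supply slope: (294 − 289)/(44 − 43) = 5, so Qs = 5P + 74.
Without the tax, 410 − 2P = 5P + 74 gives 7P = 336, so P* = 48 and Q* = 314.
With the tax collected from suppliers, supply shifts: Qs = 5(P − 21) + 74.
Solving gives Q = 284 with buyers paying 63 and suppliers receiving 42 (the 21 wedge).
Per-ride burden: buyers 15, suppliers 6.
Buyers take the larger share because demand is less price-elastic here (demand slope 2 vs supply slope 5).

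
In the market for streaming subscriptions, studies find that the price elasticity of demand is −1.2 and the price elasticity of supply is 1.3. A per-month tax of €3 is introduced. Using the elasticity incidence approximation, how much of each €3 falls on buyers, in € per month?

Incidence ratio: buyers' share ≈ εs / (εs + |εd|) = 1.3 / (1.3 + 1.2) = 0.52.
So buyers bear ≈ 0.52 × €3 = €1.56; sellers bear €1.44.

Buyers bear ≈ €1.56 per month.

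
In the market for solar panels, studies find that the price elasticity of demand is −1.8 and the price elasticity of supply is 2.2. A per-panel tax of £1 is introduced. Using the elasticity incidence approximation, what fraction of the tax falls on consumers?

Consumers' share ≈ 0.55.

Incidence ratio: consumers' share ≈ εs / (εs + |εd|) = 2.2 / (2.2 + 1.8) = 0.55.
Supply is the more elastic side, so consumers bear the larger share.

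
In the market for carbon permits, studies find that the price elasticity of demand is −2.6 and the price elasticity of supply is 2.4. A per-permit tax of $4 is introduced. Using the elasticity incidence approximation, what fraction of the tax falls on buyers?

Buyers' share ≈ 0.48.

Incidence ratio: buyers' share ≈ εs / (εs + |εd|) = 2.4 / (2.4 + 2.6) = 0.48.
Supply is the less elastic side, so buyers bear the smaller share.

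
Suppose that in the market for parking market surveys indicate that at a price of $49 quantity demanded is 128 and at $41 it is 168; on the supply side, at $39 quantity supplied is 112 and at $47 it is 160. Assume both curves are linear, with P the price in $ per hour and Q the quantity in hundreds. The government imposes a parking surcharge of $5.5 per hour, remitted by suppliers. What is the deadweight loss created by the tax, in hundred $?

Deadweight loss = $41.25 hundred.

Demand slope: (168 − 128)/(41 − 49) = -5, so Qd = 373 − 5P.
Supply slope: (160 − 112)/(47 − 39) = 6, so Qs = 6P − 122.
Before the tax: set 373 − 5P = 6P − 122 → P* = $45, Q* = 148.
With the tax collected from suppliers, supply shifts: Qs = 6(P − 5.5) − 122.
New equilibrium: consumers pay $48, suppliers receive $42.5, Q = 133. (Wedge: Pb − Ps = 5.5.)
Quantity falls by |ΔQ| = |148 − 133| = 15.
DWL = ½ · t · |ΔQ| = ½ · 5.5 · 15 = $41.25.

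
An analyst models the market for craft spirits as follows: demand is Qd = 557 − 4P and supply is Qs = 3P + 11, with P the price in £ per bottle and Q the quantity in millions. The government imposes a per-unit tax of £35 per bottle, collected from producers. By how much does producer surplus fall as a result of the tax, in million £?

Without the tax, 557 − 4P = 3P + 11 gives 7P = 546, so P* = £78 and Q* = 245.
With the tax collected from producers, supply shifts: Qs = 3(P − 35) + 11.
New equilibrium: buyers pay £93, producers receive £58, Q = 185. (Wedge: Pb − Ps = 35.)
ΔPS is the trapezoid between Q = 185 and Q = 245 of height £20: ½ · (245 + 185) · 20 = £4300.

Producer surplus falls by £4300 million.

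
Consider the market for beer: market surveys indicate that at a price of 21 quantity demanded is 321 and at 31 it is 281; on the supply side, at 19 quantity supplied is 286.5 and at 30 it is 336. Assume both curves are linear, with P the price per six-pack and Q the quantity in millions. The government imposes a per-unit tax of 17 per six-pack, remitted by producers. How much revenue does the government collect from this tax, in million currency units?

Tax revenue = 4641 million.

Demand slope: (281 − 321)/(31 − 21) = -4, so Qd = 405 − 4P.
Supply slope: (336 − 286.5)/(30 − 19) = 4.5, so Qs = 4.5P + 201.
Before the tax: set 405 − 4P = 4.5P + 201 → P* = 24, Q* = 309.
With the tax collected from producers, supply shifts: Qs = 4.5(P − 17) + 201.
New equilibrium: consumers pay 33, producers receive 16, Q = 273. (Wedge: Pb − Ps = 17.)
Revenue = t · Q = 17 · 273 = 4641.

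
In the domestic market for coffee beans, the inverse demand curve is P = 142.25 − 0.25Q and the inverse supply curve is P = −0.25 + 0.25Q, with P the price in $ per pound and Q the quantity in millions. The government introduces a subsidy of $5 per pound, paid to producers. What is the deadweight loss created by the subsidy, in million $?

Deadweight loss = $25 million.

Inverting to Q(P) form: Qd = 569 − 4P; Qs = 4P + 1.
Before the subsidy: set 569 − 4P = 4P + 1 → P* = $71, Q* = 285.
With a per-unit subsidy paid to producers, each receives P + 5 per unit sold, so supply becomes Qs = 4(P + 5) + 1.
New equilibrium: consumers pay $68.5, producers receive $73.5, Q = 295. (Wedge: Pb − Ps = −5.)
Quantity rises by |ΔQ| = |285 − 295| = 10.
DWL = ½ · t · |ΔQ| = ½ · 5 · 10 = $25.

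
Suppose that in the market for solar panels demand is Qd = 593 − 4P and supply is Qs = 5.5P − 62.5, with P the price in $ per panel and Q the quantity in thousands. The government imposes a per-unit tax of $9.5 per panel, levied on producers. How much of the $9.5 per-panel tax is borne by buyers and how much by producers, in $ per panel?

Before the tax: set 593 − 4P = 5.5P − 62.5 → P* = $69, Q* = 317.
With the tax collected from producers, supply shifts: Qs = 5.5(P − 9.5) − 62.5.
Solving gives Q = 295 with buyers paying $74.5 and producers receiving $65 (the $9.5 wedge).
Burden on buyers: $5.5; on producers: $4. (They sum to $9.5.)
The less price-elastic side of the market bears the larger share of a per-unit tax.

Buyers bear $5.5 per panel; producers bear $4 per panel.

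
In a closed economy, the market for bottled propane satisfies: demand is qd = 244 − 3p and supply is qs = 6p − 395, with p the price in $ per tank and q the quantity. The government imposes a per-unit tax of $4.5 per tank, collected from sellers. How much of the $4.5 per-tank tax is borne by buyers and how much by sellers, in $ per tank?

Without the tax, 244 − 3p = 6p − 395 gives 9p = 639, so p* = $71 and q* = 31.
With the tax collected from sellers, supply shifts: qs = 6(p − 4.5) − 395.
New equilibrium: buyers pay $74, sellers receive $69.5, q = 22. (Wedge: pb − ps = 4.5.)
Burden on buyers: $3; on sellers: $1.5. (They sum to $4.5.)
The less price-elastic side of the market bears the larger share of a per-unit tax.

Buyers bear $3 per tank; sellers bear $1.5 per tank.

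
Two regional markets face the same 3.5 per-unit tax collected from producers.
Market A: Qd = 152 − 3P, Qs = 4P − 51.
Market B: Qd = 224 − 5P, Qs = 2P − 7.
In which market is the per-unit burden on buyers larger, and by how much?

Market A: pre-tax P* = 29, Q* = 65; post-tax Q = 59; per-unit burden on buyers = 2.
Market B: pre-tax P* = 33, Q* = 59; post-tax Q = 54; per-unit burden on buyers = 1.
Difference: 2 vs 1 → market A is larger by 1.

Market A, by 1.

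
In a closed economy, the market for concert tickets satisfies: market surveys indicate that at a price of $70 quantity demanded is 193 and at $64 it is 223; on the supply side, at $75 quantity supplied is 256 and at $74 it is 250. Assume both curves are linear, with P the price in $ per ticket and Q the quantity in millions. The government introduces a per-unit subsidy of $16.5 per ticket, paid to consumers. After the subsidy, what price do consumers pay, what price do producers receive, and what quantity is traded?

Consumers pay $58; producers receive $74.5; quantity = 253.

Demand slope: (223 − 193)/(64 − 70) = -5, so Qd = 543 − 5P.
Supply slope: (250 − 256)/(74 − 75) = 6, so Qs = 6P − 194.
Before the subsidy: set 543 − 5P = 6P − 194 → P* = $67, Q* = 208.
With a per-unit subsidy paid to consumers, each effectively pays P − 16.5, so demand becomes Qd = 543 − 5(P − 16.5).
New equilibrium: consumers pay $58, producers receive $74.5, Q = 253. (Wedge: Pb − Ps = −16.5.)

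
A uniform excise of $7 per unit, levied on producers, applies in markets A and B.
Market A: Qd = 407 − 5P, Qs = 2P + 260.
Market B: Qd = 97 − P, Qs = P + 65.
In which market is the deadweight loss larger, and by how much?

Market A: pre-tax P* = $21, Q* = 302; post-tax Q = 292; deadweight loss = $35.
Market B: pre-tax P* = $16, Q* = 81; post-tax Q = 77.5; deadweight loss = $12.25.
Difference: $35 vs $12.25 → market A is larger by $22.75.

Market A, by $22.75.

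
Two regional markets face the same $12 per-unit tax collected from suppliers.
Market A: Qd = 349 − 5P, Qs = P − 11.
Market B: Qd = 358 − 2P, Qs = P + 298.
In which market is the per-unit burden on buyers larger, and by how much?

Market A: pre-tax P* = $60, Q* = 49; post-tax Q = 39; per-unit burden on buyers = $2.
Market B: pre-tax P* = $20, Q* = 318; post-tax Q = 310; per-unit burden on buyers = $4.
Difference: $2 vs $4 → market B is larger by $2.

Market B, by $2.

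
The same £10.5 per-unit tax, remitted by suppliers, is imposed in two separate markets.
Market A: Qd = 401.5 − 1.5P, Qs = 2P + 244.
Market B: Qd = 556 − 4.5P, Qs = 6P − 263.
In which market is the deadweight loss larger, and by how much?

Market B, by £94.5.

Market A: pre-tax P* = £45, Q* = 334; post-tax Q = 325; deadweight loss = £47.25.
Market B: pre-tax P* = £78, Q* = 205; post-tax Q = 178; deadweight loss = £141.75.
Difference: £47.25 vs £141.75 → market B is larger by £94.5.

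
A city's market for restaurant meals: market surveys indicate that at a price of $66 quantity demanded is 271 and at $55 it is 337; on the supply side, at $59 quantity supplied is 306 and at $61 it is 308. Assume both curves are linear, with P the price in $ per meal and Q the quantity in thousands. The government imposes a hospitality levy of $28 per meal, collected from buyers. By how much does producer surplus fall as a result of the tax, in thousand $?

Demand slope: (337 − 271)/(55 − 66) = -6, so Qd = 667 − 6P.
Supply slope: (308 − 306)/(61 − 59) = 1, so Qs = P + 247.
Without the tax, 667 − 6P = P + 247 gives 7P = 420, so P* = $60 and Q* = 307.
With the tax collected from buyers, demand (in seller-price terms) shifts: Qd = 667 − 6(P + 28).
Solving gives Q = 283 with buyers paying $64 and sellers receiving $36 (the $28 wedge).
ΔPS is the trapezoid between Q = 283 and Q = 307 of height $24: ½ · (307 + 283) · 24 = $7080.

Producer surplus falls by $7080 thousand.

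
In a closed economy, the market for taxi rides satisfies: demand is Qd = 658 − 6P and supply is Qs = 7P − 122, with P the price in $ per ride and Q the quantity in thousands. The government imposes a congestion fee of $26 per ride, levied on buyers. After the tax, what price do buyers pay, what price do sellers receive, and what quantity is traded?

Before the tax: set 658 − 6P = 7P − 122 → P* = $60, Q* = 298.
With the tax collected from buyers, demand (in seller-price terms) shifts: Qd = 658 − 6(P + 26).
New equilibrium: buyers pay $74, sellers receive $48, Q = 214. (Wedge: Pb − Ps = 26.)

Buyers pay $74; sellers receive $48; quantity = 214.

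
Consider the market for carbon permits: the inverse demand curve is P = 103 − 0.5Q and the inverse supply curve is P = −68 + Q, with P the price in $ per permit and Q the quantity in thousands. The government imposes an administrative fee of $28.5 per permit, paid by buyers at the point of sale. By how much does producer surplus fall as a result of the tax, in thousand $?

Producer surplus falls by $1985.5 thousand.

Inverting to Q(P) form: Qd = 206 − 2P; Qs = P + 68.
Without the tax, 206 − 2P = P + 68 gives 3P = 138, so P* = $46 and Q* = 114.
With the tax collected from buyers, demand (in seller-price terms) shifts: Qd = 206 − 2(P + 28.5).
Solving gives Q = 95 with buyers paying $55.5 and suppliers receiving $27 (the $28.5 wedge).
ΔPS is the trapezoid between Q = 95 and Q = 114 of height $19: ½ · (114 + 95) · 19 = $1985.5.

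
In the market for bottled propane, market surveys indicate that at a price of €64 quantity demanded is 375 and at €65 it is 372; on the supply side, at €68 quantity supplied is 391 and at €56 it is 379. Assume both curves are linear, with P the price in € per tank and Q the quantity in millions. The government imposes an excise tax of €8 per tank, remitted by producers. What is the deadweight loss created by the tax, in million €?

Demand slope: (372 − 375)/(65 − 64) = -3, so Qd = 567 − 3P.
Supply slope: (379 − 391)/(56 − 68) = 1, so Qs = P + 323.
Before the tax: set 567 − 3P = P + 323 → P* = €61, Q* = 384.
With the tax collected from producers, supply shifts: Qs = (P − 8) + 323.
New equilibrium: buyers pay €63, producers receive €55, Q = 378. (Wedge: Pb − Ps = 8.)
Quantity falls by |ΔQ| = |384 − 378| = 6.
DWL = ½ · t · |ΔQ| = ½ · 8 · 6 = €24.

Deadweight loss = €24 million.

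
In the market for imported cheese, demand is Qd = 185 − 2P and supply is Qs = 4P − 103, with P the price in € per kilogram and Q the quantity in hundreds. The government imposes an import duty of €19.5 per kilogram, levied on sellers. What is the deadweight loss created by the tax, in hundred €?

Deadweight loss = €253.5 hundred.

Before the tax: set 185 − 2P = 4P − 103 → P* = €48, Q* = 89.
With the tax collected from sellers, supply shifts: Qs = 4(P − 19.5) − 103.
Solving gives Q = 63 with buyers paying €61 and sellers receiving €41.5 (the €19.5 wedge).
Quantity falls by |ΔQ| = |89 − 63| = 26.
DWL = ½ · t · |ΔQ| = ½ · 19.5 · 26 = €253.5.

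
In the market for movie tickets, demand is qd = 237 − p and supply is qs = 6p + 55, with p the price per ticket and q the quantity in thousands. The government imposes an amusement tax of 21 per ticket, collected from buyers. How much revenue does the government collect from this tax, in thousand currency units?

Without the tax, 237 − p = 6p + 55 gives 7p = 182, so p* = 26 and q* = 211.
With the tax collected from buyers, demand (in seller-price terms) shifts: qd = 237 − (p + 21).
Solving gives q = 193 with buyers paying 44 and sellers receiving 23 (the 21 wedge).
Revenue = t · Q = 21 · 193 = 4053.

Tax revenue = 4053 thousand.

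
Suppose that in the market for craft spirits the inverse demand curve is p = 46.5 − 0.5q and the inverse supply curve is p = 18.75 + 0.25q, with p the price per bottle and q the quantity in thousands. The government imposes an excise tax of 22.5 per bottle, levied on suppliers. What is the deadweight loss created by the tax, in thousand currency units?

Inverting to q(p) form: qd = 93 − 2p; qs = 4p − 75.
Before the tax: set 93 − 2p = 4p − 75 → p* = 28, q* = 37.
With the tax collected from suppliers, supply shifts: qs = 4(p − 22.5) − 75.
New equilibrium: consumers pay 43, suppliers receive 20.5, q = 7. (Wedge: pb − ps = 22.5.)
Quantity falls by |ΔQ| = |37 − 7| = 30.
DWL = ½ · t · |ΔQ| = ½ · 22.5 · 30 = 337.5.

Deadweight loss = 337.5 thousand.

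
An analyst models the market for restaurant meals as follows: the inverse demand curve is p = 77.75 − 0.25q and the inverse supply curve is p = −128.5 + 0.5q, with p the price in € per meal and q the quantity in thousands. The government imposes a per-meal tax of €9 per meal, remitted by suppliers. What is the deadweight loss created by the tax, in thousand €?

Deadweight loss = €54 thousand.

Inverting to q(p) form: qd = 311 − 4p; qs = 2p + 257.
Before the tax: set 311 − 4p = 2p + 257 → p* = €9, q* = 275.
With the tax collected from suppliers, supply shifts: qs = 2(p − 9) + 257.
New equilibrium: buyers pay €12, suppliers receive €3, q = 263. (Wedge: pb − ps = 9.)
Quantity falls by |ΔQ| = |275 − 263| = 12.
DWL = ½ · t · |ΔQ| = ½ · 9 · 12 = €54.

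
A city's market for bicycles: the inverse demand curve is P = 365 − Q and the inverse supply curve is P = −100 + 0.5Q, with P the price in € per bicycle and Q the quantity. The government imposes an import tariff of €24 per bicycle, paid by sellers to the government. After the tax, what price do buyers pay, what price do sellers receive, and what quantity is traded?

Inverting to Q(P) form: Qd = 365 − P; Qs = 2P + 200.
Without the tax, 365 − P = 2P + 200 gives 3P = 165, so P* = €55 and Q* = 310.
With the tax collected from sellers, supply shifts: Qs = 2(P − 24) + 200.
Solving gives Q = 294 with buyers paying €71 and sellers receiving €47 (the €24 wedge).

Buyers pay €71; sellers receive €47; quantity = 294.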